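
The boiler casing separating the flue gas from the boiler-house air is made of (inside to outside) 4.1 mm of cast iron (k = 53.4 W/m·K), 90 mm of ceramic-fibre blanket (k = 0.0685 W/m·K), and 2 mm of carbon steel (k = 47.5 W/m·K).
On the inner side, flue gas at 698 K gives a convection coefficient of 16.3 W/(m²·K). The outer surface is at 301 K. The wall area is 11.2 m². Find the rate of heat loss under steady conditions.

Using the resistance-network approach (series):
R_inner film = 1/(h_i·A) = 1/(16.3×11.2) = 0.005478 K/W
R_cast iron = L/(kA) = 0.0041/(53.4×11.2) = 6.855×10^-6 K/W
R_ceramic-fibre blanket = L/(kA) = 0.09/(0.0685×11.2) = 0.1173 K/W
R_carbon steel = L/(kA) = 0.002/(47.5×11.2) = 3.759×10^-6 K/W
R_total = 0.1228 K/W
Q = ΔT / R_total = 397 / 0.1228

Q ≈ 3230 W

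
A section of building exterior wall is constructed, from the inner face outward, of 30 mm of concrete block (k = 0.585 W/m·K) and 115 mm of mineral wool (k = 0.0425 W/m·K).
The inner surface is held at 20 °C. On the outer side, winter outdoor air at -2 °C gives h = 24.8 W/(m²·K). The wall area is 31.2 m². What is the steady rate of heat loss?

Q ≈ 245 W

Model the wall as resistances in series:
R_concrete block = L/(kA) = 0.03/(0.585×31.2) = 0.001644 K/W
R_mineral wool = L/(kA) = 0.115/(0.0425×31.2) = 0.08673 K/W
R_outer film = 1/(h_o·A) = 1/(24.8×31.2) = 0.001292 K/W
R_total = 0.08966 K/W
Q = ΔT / R_total = 22 / 0.08966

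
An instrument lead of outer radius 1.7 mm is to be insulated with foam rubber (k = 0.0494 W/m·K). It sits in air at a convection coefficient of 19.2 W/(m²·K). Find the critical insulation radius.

r_cr ≈ 2.57 mm

For a cylinder r_cr = k/h = 0.0494/19.2
r_cr = 2.57 mm; since the bare radius (1.7 mm) is below r_cr, adding a thin layer of insulation will *increase* heat loss.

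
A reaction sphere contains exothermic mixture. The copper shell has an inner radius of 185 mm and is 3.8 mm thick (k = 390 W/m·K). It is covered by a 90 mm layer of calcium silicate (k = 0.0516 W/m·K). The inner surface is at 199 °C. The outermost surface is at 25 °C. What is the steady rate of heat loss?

Spherical conduction: R = (1/r_in − 1/r_out)/(4πk) per layer; series-sum.
R_copper shell = (1/0.185 − 1/0.1888)/(4π×390) = 2.22×10^-5 K/W
R_calcium silicate = (1/0.1888 − 1/0.2788)/(4π×0.0516) = 2.637 K/W
R_total = 2.637 K/W
Q = ΔT/R_total = 174/2.637

Q ≈ 66 W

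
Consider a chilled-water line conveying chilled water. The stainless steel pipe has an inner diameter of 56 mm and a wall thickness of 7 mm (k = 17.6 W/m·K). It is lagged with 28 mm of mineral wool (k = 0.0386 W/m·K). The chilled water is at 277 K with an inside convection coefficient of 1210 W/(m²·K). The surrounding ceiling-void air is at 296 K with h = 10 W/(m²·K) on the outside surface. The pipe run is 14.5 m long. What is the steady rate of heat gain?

Q ≈ 103 W

Radial resistances (cylindrical: R_cond = ln(r_o/r_i)/(2πkL), R_conv = 1/(h·2πrL)):
R_inner film = 1/(h_i·2πr₁L) = 1/(1210×2π×0.028×14.5) = 3.24×10^-4 K/W
R_stainless steel pipe wall = ln(35/28)/(2π×17.6×14.5) = 1.392×10^-4 K/W
R_mineral wool = ln(63/35)/(2π×0.0386×14.5) = 0.1671 K/W
R_outer film = 1/(h_o·2πr_oL) = 1/(10×2π×0.063×14.5) = 0.01742 K/W
R_total = 0.185 K/W
Q = ΔT/R_total = 19/0.185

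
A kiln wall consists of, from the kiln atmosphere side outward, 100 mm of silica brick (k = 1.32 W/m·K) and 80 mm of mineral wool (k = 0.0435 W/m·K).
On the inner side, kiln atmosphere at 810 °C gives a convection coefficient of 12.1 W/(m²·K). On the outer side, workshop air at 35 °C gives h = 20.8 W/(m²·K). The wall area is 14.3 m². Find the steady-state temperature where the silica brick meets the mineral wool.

Treating each layer as a thermal resistance in series:
R_inner film = 1/(h_i·A) = 1/(12.1×14.3) = 0.005779 K/W
R_silica brick = L/(kA) = 0.1/(1.32×14.3) = 0.005298 K/W
R_mineral wool = L/(kA) = 0.08/(0.0435×14.3) = 0.1286 K/W
R_outer film = 1/(h_o·A) = 1/(20.8×14.3) = 0.003362 K/W
R_total = 0.143 K/W;  Q = ΔT/R_total = 775/0.143 = 5418 W
T_interface = T_inner − Q·ΣR(inner→interface) = 810 − 5420×0.01108

T ≈ 750 °C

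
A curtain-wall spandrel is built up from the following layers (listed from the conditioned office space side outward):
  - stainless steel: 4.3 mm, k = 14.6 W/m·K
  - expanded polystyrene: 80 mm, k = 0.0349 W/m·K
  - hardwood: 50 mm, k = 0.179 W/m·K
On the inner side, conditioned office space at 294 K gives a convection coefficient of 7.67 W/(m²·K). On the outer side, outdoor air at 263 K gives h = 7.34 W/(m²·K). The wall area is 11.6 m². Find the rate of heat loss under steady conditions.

Model the wall as resistances in series:
R_inner film = 1/(h_i·A) = 1/(7.67×11.6) = 0.01124 K/W
R_stainless steel = L/(kA) = 0.0043/(14.6×11.6) = 2.539×10^-5 K/W
R_expanded polystyrene = L/(kA) = 0.08/(0.0349×11.6) = 0.1976 K/W
R_hardwood = L/(kA) = 0.05/(0.179×11.6) = 0.02408 K/W
R_outer film = 1/(h_o·A) = 1/(7.34×11.6) = 0.01174 K/W
R_total = 0.2447 K/W
Q = ΔT / R_total = 31 / 0.2447

Q ≈ 127 W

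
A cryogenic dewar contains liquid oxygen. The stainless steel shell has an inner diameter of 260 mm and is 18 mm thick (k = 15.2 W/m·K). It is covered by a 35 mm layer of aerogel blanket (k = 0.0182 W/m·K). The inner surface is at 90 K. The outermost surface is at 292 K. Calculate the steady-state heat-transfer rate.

Q ≈ 35.7 W

Spherical conduction: R = (1/r_in − 1/r_out)/(4πk) per layer; series-sum.
R_stainless steel shell = (1/0.13 − 1/0.148)/(4π×15.2) = 0.004898 K/W
R_aerogel blanket = (1/0.148 − 1/0.183)/(4π×0.0182) = 5.65 K/W
R_total = 5.655 K/W
Q = ΔT/R_total = 202/5.655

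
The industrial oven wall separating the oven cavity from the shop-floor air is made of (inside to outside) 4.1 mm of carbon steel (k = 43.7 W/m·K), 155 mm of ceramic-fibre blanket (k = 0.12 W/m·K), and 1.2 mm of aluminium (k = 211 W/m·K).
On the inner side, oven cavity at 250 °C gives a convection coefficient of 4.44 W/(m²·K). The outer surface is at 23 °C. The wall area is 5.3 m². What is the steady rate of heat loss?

Treating each layer as a thermal resistance in series:
R_inner film = 1/(h_i·A) = 1/(4.44×5.3) = 0.0425 K/W
R_carbon steel = L/(kA) = 0.0041/(43.7×5.3) = 1.77×10^-5 K/W
R_ceramic-fibre blanket = L/(kA) = 0.155/(0.12×5.3) = 0.2437 K/W
R_aluminium = L/(kA) = 0.0012/(211×5.3) = 1.073×10^-6 K/W
R_total = 0.2862 K/W
Q = ΔT / R_total = 227 / 0.2862

Q ≈ 793 W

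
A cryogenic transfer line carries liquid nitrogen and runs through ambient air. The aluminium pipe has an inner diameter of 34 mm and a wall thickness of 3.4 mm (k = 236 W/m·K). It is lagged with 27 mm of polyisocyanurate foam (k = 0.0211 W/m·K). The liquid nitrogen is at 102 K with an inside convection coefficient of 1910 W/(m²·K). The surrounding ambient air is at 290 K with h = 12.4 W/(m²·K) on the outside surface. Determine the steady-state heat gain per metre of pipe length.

For a radial system each layer contributes R = ln(r_out/r_in)/(2πkL); films add R = 1/(hA).
R_inner film = 1/(h_i·2πr₁L) = 1/(1910×2π×0.017×1) = 0.004902 K/W
R_aluminium pipe wall = ln(20.4/17)/(2π×236×1) = 1.23×10^-4 K/W
R_polyisocyanurate foam = ln(47.4/20.4)/(2π×0.0211×1) = 6.359 K/W
R_outer film = 1/(h_o·2πr_oL) = 1/(12.4×2π×0.0474×1) = 0.2708 K/W
R_total = 6.635 K/W
Q = ΔT/R_total = 188/6.635

q′ ≈ 28.3 W/m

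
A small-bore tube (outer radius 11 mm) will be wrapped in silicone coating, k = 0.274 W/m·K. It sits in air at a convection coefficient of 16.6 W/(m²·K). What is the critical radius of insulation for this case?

For a cylinder r_cr = k/h = 0.274/16.6
r_cr = 16.5 mm; since the bare radius (11 mm) is below r_cr, adding a thin layer of insulation will *increase* heat loss.

r_cr ≈ 16.5 mm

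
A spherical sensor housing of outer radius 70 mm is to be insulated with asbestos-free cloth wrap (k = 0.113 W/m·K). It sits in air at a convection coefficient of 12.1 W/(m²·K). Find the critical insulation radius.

r_cr ≈ 18.7 mm

For a sphere r_cr = 2k/h = 2×0.113/12.1
r_cr = 18.7 mm; since the bare radius (70 mm) is above r_cr, any added insulation will reduce heat loss.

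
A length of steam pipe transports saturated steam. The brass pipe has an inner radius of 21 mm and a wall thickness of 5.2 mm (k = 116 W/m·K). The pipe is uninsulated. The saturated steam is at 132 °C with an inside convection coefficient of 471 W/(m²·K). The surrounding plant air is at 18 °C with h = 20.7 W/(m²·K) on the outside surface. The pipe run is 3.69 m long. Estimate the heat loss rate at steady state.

Treating each annulus and film as a series resistance:
R_inner film = 1/(h_i·2πr₁L) = 1/(471×2π×0.021×3.69) = 0.004361 K/W
R_brass pipe wall = ln(26.2/21)/(2π×116×3.69) = 8.226×10^-5 K/W
R_outer film = 1/(h_o·2πr_oL) = 1/(20.7×2π×0.0262×3.69) = 0.07953 K/W
R_total = 0.08397 K/W
Q = ΔT/R_total = 114/0.08397

Q ≈ 1360 W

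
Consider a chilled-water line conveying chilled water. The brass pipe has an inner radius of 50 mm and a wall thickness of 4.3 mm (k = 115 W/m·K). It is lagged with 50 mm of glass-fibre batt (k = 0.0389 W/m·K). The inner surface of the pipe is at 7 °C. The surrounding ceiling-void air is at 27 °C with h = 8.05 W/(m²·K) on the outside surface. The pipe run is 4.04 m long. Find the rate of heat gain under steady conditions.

Treating each annulus and film as a series resistance:
R_brass pipe wall = ln(54.3/50)/(2π×115×4.04) = 2.826×10^-5 K/W
R_glass-fibre batt = ln(104.3/54.3)/(2π×0.0389×4.04) = 0.661 K/W
R_outer film = 1/(h_o·2πr_oL) = 1/(8.05×2π×0.1043×4.04) = 0.04692 K/W
R_total = 0.708 K/W
Q = ΔT/R_total = 20/0.708

Q ≈ 28.2 W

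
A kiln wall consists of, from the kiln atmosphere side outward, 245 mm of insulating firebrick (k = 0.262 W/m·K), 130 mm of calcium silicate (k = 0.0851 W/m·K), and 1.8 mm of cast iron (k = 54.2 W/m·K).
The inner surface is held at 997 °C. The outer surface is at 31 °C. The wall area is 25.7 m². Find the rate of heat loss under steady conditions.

Model the wall as resistances in series:
R_insulating firebrick = L/(kA) = 0.245/(0.262×25.7) = 0.03639 K/W
R_calcium silicate = L/(kA) = 0.13/(0.0851×25.7) = 0.05944 K/W
R_cast iron = L/(kA) = 0.0018/(54.2×25.7) = 1.292×10^-6 K/W
R_total = 0.09583 K/W
Q = ΔT / R_total = 966 / 0.09583

Q ≈ 10100 W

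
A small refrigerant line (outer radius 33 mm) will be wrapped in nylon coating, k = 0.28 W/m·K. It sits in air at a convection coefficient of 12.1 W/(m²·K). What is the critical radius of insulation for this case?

r_cr ≈ 23.1 mm

For a cylinder r_cr = k/h = 0.28/12.1
r_cr = 23.1 mm; since the bare radius (33 mm) is above r_cr, any added insulation will reduce heat loss.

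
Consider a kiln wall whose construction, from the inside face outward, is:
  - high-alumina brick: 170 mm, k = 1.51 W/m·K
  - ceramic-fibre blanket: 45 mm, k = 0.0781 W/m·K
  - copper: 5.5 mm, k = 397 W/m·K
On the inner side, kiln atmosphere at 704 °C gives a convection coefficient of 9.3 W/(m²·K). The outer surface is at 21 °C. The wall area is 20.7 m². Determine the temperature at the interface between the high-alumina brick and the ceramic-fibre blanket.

T ≈ 515 °C

Model the wall as resistances in series:
R_inner film = 1/(h_i·A) = 1/(9.3×20.7) = 0.005195 K/W
R_high-alumina brick = L/(kA) = 0.17/(1.51×20.7) = 0.005439 K/W
R_ceramic-fibre blanket = L/(kA) = 0.045/(0.0781×20.7) = 0.02783 K/W
R_copper = L/(kA) = 0.0055/(397×20.7) = 6.693×10^-7 K/W
R_total = 0.03847 K/W;  Q = ΔT/R_total = 683/0.03847 = 17750 W
T_interface = T_inner − Q·ΣR(inner→interface) = 704 − 17800×0.01063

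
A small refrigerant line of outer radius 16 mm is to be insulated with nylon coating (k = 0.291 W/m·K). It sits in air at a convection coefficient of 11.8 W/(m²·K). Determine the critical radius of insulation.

r_cr ≈ 24.7 mm

For a cylinder r_cr = k/h = 0.291/11.8
r_cr = 24.7 mm; since the bare radius (16 mm) is below r_cr, adding a thin layer of insulation will *increase* heat loss.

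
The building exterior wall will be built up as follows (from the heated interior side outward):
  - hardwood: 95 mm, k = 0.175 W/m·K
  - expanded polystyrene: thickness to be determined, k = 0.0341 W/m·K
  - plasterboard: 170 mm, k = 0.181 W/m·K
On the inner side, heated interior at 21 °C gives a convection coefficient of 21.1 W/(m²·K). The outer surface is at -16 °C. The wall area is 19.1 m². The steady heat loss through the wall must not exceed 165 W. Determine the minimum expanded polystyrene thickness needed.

L ≈ 93.9 mm

Series thermal resistances:
R_inner film = 1/(h_i·A) = 1/(21.1×19.1) = 0.002481 K/W
R_hardwood = L/(kA) = 0.095/(0.175×19.1) = 0.02842 K/W
R_plasterboard = L/(kA) = 0.17/(0.181×19.1) = 0.04917 K/W
Sum of the known resistances R_other = 0.08008 K/W
Required total resistance R_tot = ΔT/Q_allow = 37/165 = 0.2242 K/W
R_expanded polystyrene = R_tot − R_other = 0.1442 K/W
L = R·k·A = 0.1442×0.0341×19.1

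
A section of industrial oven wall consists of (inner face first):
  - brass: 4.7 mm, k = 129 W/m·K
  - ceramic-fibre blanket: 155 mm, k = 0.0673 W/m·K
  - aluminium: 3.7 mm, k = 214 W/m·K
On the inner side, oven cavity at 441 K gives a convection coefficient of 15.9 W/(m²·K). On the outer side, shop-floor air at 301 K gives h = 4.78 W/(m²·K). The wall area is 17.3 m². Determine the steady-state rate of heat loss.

Using the resistance-network approach (series):
R_inner film = 1/(h_i·A) = 1/(15.9×17.3) = 0.003635 K/W
R_brass = L/(kA) = 0.0047/(129×17.3) = 2.106×10^-6 K/W
R_ceramic-fibre blanket = L/(kA) = 0.155/(0.0673×17.3) = 0.1331 K/W
R_aluminium = L/(kA) = 0.0037/(214×17.3) = 9.994×10^-7 K/W
R_outer film = 1/(h_o·A) = 1/(4.78×17.3) = 0.01209 K/W
R_total = 0.1489 K/W
Q = ΔT / R_total = 140 / 0.1489

Q ≈ 940 W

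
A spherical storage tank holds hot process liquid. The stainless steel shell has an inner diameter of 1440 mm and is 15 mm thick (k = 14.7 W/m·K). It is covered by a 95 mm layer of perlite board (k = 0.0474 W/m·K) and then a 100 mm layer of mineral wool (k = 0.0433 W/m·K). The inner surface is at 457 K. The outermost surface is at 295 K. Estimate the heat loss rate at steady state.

Q ≈ 324 W

Radial (spherical) resistances in series:
R_stainless steel shell = (1/0.72 − 1/0.735)/(4π×14.7) = 1.534×10^-4 K/W
R_perlite board = (1/0.735 − 1/0.83)/(4π×0.0474) = 0.2614 K/W
R_mineral wool = (1/0.83 − 1/0.93)/(4π×0.0433) = 0.2381 K/W
R_total = 0.4997 K/W
Q = ΔT/R_total = 162/0.4997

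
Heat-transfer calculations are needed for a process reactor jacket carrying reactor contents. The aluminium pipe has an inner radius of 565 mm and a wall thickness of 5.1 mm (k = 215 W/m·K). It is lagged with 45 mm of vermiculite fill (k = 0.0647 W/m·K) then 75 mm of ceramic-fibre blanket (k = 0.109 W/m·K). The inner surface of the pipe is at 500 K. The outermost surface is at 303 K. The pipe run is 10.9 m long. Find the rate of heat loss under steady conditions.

Q ≈ 6050 W

Radial resistances (cylindrical: R_cond = ln(r_o/r_i)/(2πkL), R_conv = 1/(h·2πrL)):
R_aluminium pipe wall = ln(570.1/565)/(2π×215×10.9) = 6.103×10^-7 K/W
R_vermiculite fill = ln(615.1/570.1)/(2π×0.0647×10.9) = 0.01715 K/W
R_ceramic-fibre blanket = ln(690.1/615.1)/(2π×0.109×10.9) = 0.01541 K/W
R_total = 0.03256 K/W
Q = ΔT/R_total = 197/0.03256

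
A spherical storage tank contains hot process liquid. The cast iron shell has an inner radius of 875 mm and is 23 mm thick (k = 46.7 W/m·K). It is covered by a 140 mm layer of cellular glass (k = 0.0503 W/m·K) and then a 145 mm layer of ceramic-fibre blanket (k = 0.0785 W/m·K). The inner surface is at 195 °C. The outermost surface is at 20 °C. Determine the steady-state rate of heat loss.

Spherical conduction: R = (1/r_in − 1/r_out)/(4πk) per layer; series-sum.
R_cast iron shell = (1/0.875 − 1/0.898)/(4π×46.7) = 4.988×10^-5 K/W
R_cellular glass = (1/0.898 − 1/1.038)/(4π×0.0503) = 0.2376 K/W
R_ceramic-fibre blanket = (1/1.038 − 1/1.183)/(4π×0.0785) = 0.1197 K/W
R_total = 0.3574 K/W
Q = ΔT/R_total = 175/0.3574

Q ≈ 490 W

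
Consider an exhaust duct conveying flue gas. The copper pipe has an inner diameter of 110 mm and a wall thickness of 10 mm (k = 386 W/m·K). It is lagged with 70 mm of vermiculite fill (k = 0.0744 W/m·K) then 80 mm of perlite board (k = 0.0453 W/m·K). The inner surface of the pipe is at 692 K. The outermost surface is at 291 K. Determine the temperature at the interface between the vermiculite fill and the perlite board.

T ≈ 496 K

Cylindrical conduction, so R = ln(r₂/r₁)/(2πkL) per layer, in series:
R_copper pipe wall = ln(65/55)/(2π×386×1) = 6.888×10^-5 K/W
R_vermiculite fill = ln(135/65)/(2π×0.0744×1) = 1.563 K/W
R_perlite board = ln(215/135)/(2π×0.0453×1) = 1.635 K/W
R_total = 3.199 K/W
Q = ΔT/R_total = 401/3.199
Q = 125 W/m
T_interface = T_inner − Q·ΣR(inner→interface) = 692 − 125×1.564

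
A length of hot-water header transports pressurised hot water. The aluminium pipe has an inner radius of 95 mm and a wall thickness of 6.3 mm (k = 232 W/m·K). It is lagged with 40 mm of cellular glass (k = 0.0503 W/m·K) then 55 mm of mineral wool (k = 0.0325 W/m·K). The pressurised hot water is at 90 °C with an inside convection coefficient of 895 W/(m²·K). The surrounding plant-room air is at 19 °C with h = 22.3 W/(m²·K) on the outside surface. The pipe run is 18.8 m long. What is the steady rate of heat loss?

Treating each annulus and film as a series resistance:
R_inner film = 1/(h_i·2πr₁L) = 1/(895×2π×0.095×18.8) = 9.957×10^-5 K/W
R_aluminium pipe wall = ln(101.3/95)/(2π×232×18.8) = 2.343×10^-6 K/W
R_cellular glass = ln(141.3/101.3)/(2π×0.0503×18.8) = 0.05601 K/W
R_mineral wool = ln(196.3/141.3)/(2π×0.0325×18.8) = 0.08564 K/W
R_outer film = 1/(h_o·2πr_oL) = 1/(22.3×2π×0.1963×18.8) = 0.001934 K/W
R_total = 0.1437 K/W
Q = ΔT/R_total = 71/0.1437

Q ≈ 494 W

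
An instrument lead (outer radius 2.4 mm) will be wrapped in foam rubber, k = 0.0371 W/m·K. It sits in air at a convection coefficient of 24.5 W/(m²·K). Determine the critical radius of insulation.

r_cr ≈ 1.51 mm

For a cylinder r_cr = k/h = 0.0371/24.5
r_cr = 1.51 mm; since the bare radius (2.4 mm) is above r_cr, any added insulation will reduce heat loss.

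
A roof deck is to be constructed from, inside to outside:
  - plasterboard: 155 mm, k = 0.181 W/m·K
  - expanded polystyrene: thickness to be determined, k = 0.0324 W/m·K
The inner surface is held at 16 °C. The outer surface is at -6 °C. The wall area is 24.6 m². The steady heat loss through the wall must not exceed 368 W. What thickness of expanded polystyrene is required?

Thermal resistances in series:
R_plasterboard = L/(kA) = 0.155/(0.181×24.6) = 0.03481 K/W
Sum of the known resistances R_other = 0.03481 K/W
Required total resistance R_tot = ΔT/Q_allow = 22/368 = 0.05978 K/W
R_expanded polystyrene = R_tot − R_other = 0.02497 K/W
L = R·k·A = 0.02497×0.0324×24.6

L ≈ 19.9 mm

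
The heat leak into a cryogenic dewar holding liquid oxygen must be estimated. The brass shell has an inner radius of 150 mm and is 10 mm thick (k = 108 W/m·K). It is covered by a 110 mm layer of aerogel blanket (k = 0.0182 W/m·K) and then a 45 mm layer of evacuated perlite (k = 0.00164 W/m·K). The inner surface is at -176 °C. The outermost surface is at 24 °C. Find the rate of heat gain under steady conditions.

Radial (spherical) resistances in series:
R_brass shell = (1/0.15 − 1/0.16)/(4π×108) = 3.07×10^-4 K/W
R_aerogel blanket = (1/0.16 − 1/0.27)/(4π×0.0182) = 11.13 K/W
R_evacuated perlite = (1/0.27 − 1/0.315)/(4π×0.00164) = 25.67 K/W
R_total = 36.81 K/W
Q = ΔT/R_total = 200/36.81

Q ≈ 5.43 W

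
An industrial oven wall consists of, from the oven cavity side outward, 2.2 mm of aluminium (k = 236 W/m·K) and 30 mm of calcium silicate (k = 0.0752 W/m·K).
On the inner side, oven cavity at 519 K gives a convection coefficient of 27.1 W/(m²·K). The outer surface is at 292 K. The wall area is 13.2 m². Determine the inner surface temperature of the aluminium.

T ≈ 500 K

Thermal resistances in series:
R_inner film = 1/(h_i·A) = 1/(27.1×13.2) = 0.002795 K/W
R_aluminium = L/(kA) = 0.0022/(236×13.2) = 7.062×10^-7 K/W
R_calcium silicate = L/(kA) = 0.03/(0.0752×13.2) = 0.03022 K/W
R_total = 0.03302 K/W;  Q = ΔT/R_total = 227/0.03302 = 6875 W
T_interface = T_inner − Q·ΣR(inner→interface) = 519 − 6870×0.002795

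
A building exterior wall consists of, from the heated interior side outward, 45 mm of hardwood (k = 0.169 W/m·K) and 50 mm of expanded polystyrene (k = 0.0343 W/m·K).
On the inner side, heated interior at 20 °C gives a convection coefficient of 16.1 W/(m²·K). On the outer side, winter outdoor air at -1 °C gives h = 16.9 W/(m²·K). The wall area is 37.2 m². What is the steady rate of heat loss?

Model the wall as resistances in series:
R_inner film = 1/(h_i·A) = 1/(16.1×37.2) = 0.00167 K/W
R_hardwood = L/(kA) = 0.045/(0.169×37.2) = 0.007158 K/W
R_expanded polystyrene = L/(kA) = 0.05/(0.0343×37.2) = 0.03919 K/W
R_outer film = 1/(h_o·A) = 1/(16.9×37.2) = 0.001591 K/W
R_total = 0.0496 K/W
Q = ΔT / R_total = 21 / 0.0496

Q ≈ 423 W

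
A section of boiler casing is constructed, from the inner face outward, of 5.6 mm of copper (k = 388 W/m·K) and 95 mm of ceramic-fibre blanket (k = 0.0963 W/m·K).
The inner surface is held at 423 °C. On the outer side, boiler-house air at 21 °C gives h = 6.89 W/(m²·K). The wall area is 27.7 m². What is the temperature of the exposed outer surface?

Treating each layer as a thermal resistance in series:
R_copper = L/(kA) = 0.0056/(388×27.7) = 5.21×10^-7 K/W
R_ceramic-fibre blanket = L/(kA) = 0.095/(0.0963×27.7) = 0.03561 K/W
R_outer film = 1/(h_o·A) = 1/(6.89×27.7) = 0.00524 K/W
R_total = 0.04085 K/W;  Q = ΔT/R_total = 402/0.04085 = 9840 W
T_interface = T_inner − Q·ΣR(inner→interface) = 423 − 9840×0.03561

T ≈ 72.6 °C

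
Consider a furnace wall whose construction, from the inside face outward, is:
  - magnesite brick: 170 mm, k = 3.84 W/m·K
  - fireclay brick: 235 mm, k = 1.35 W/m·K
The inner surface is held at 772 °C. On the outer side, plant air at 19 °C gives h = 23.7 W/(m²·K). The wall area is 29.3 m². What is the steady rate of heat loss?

Q ≈ 84700 W

Treating each layer as a thermal resistance in series:
R_magnesite brick = L/(kA) = 0.17/(3.84×29.3) = 0.001511 K/W
R_fireclay brick = L/(kA) = 0.235/(1.35×29.3) = 0.005941 K/W
R_outer film = 1/(h_o·A) = 1/(23.7×29.3) = 0.00144 K/W
R_total = 0.008892 K/W
Q = ΔT / R_total = 753 / 0.008892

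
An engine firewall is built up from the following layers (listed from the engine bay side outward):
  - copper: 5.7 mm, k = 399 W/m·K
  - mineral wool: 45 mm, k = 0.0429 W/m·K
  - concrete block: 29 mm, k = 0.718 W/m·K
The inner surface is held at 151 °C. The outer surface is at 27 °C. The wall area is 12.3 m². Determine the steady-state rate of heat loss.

Series thermal resistances:
R_copper = L/(kA) = 0.0057/(399×12.3) = 1.161×10^-6 K/W
R_mineral wool = L/(kA) = 0.045/(0.0429×12.3) = 0.08528 K/W
R_concrete block = L/(kA) = 0.029/(0.718×12.3) = 0.003284 K/W
R_total = 0.08857 K/W
Q = ΔT / R_total = 124 / 0.08857

Q ≈ 1400 W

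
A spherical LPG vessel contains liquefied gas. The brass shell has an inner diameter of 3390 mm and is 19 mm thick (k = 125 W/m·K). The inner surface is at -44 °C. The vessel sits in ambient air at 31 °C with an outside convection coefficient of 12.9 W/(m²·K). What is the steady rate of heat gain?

Q ≈ 35600 W

For a spherical shell R = (1/r₁ − 1/r₂)/(4πk); film R = 1/(h·4πr²). In series:
R_brass shell = (1/1.695 − 1/1.714)/(4π×125) = 4.163×10^-6 K/W
R_outer film = 1/(h·4πr_o²) = 1/(12.9×4π×1.714²) = 0.0021 K/W
R_total = 0.002104 K/W
Q = ΔT/R_total = 75/0.002104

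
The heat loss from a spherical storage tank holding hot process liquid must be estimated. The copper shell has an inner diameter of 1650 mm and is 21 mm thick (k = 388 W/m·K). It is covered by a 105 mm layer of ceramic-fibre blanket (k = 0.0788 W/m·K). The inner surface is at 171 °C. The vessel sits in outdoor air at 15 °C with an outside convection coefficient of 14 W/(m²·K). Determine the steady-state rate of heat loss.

Radial (spherical) resistances in series:
R_copper shell = (1/0.825 − 1/0.846)/(4π×388) = 6.171×10^-6 K/W
R_ceramic-fibre blanket = (1/0.846 − 1/0.951)/(4π×0.0788) = 0.1318 K/W
R_outer film = 1/(h·4πr_o²) = 1/(14×4π×0.951²) = 0.006285 K/W
R_total = 0.1381 K/W
Q = ΔT/R_total = 156/0.1381

Q ≈ 1130 W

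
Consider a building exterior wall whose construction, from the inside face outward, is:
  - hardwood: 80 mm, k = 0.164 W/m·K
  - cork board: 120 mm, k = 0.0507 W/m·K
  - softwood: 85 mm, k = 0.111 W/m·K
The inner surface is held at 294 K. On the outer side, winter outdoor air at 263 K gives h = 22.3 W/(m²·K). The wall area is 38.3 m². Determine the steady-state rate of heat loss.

Thermal resistances in series:
R_hardwood = L/(kA) = 0.08/(0.164×38.3) = 0.01274 K/W
R_cork board = L/(kA) = 0.12/(0.0507×38.3) = 0.0618 K/W
R_softwood = L/(kA) = 0.085/(0.111×38.3) = 0.01999 K/W
R_outer film = 1/(h_o·A) = 1/(22.3×38.3) = 0.001171 K/W
R_total = 0.0957 K/W
Q = ΔT / R_total = 31 / 0.0957

Q ≈ 324 W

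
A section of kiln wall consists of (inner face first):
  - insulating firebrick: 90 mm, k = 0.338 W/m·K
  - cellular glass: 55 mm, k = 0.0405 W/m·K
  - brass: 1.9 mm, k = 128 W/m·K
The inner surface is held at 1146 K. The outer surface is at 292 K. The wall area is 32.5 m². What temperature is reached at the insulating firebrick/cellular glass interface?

T ≈ 1010 K

Model the wall as resistances in series:
R_insulating firebrick = L/(kA) = 0.09/(0.338×32.5) = 0.008193 K/W
R_cellular glass = L/(kA) = 0.055/(0.0405×32.5) = 0.04179 K/W
R_brass = L/(kA) = 0.0019/(128×32.5) = 4.567×10^-7 K/W
R_total = 0.04998 K/W;  Q = ΔT/R_total = 854/0.04998 = 17090 W
T_interface = T_inner − Q·ΣR(inner→interface) = 1146 − 17100×0.008193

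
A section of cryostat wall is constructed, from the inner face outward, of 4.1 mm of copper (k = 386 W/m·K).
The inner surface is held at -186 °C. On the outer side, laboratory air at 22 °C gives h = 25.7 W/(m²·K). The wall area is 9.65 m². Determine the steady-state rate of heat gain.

Q ≈ 51600 W

Using the resistance-network approach (series):
R_copper = L/(kA) = 0.0041/(386×9.65) = 1.101×10^-6 K/W
R_outer film = 1/(h_o·A) = 1/(25.7×9.65) = 0.004032 K/W
R_total = 0.004033 K/W
Q = ΔT / R_total = 208 / 0.004033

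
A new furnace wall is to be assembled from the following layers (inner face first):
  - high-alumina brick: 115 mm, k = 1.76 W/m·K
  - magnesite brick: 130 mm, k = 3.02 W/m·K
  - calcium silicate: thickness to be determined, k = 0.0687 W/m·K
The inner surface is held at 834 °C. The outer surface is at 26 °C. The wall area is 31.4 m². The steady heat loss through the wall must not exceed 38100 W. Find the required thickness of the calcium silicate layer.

Model the wall as resistances in series:
R_high-alumina brick = L/(kA) = 0.115/(1.76×31.4) = 0.002081 K/W
R_magnesite brick = L/(kA) = 0.13/(3.02×31.4) = 0.001371 K/W
Sum of the known resistances R_other = 0.003452 K/W
Required total resistance R_tot = ΔT/Q_allow = 808/38100 = 0.02121 K/W
R_calcium silicate = R_tot − R_other = 0.01776 K/W
L = R·k·A = 0.01776×0.0687×31.4

L ≈ 38.3 mm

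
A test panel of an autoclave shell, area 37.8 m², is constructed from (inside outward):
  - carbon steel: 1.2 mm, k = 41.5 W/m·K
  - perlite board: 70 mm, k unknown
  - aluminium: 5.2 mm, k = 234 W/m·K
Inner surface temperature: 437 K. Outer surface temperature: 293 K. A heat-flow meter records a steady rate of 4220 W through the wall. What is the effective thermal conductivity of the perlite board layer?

Series thermal resistances:
R_carbon steel = L/(kA) = 0.0012/(41.5×37.8) = 7.65×10^-7 K/W
R_aluminium = L/(kA) = 0.0052/(234×37.8) = 5.879×10^-7 K/W
Sum of known resistances R_other = 1.353×10^-6 K/W
Total R = ΔT/Q = 144/4220 = 0.03412 K/W
R_perlite board = R_total − R_other = 0.03412 K/W
k = L/(R·A) = 0.07/(0.03412×37.8)

k ≈ 0.0543 W/(m·K)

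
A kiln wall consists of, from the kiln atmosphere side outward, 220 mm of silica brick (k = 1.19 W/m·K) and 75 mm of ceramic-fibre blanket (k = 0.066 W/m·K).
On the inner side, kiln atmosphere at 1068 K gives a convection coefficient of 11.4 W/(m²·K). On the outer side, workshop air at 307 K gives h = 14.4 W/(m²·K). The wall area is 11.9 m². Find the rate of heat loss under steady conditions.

Q ≈ 6130 W

Series thermal resistances:
R_inner film = 1/(h_i·A) = 1/(11.4×11.9) = 0.007371 K/W
R_silica brick = L/(kA) = 0.22/(1.19×11.9) = 0.01554 K/W
R_ceramic-fibre blanket = L/(kA) = 0.075/(0.066×11.9) = 0.09549 K/W
R_outer film = 1/(h_o·A) = 1/(14.4×11.9) = 0.005836 K/W
R_total = 0.1242 K/W
Q = ΔT / R_total = 761 / 0.1242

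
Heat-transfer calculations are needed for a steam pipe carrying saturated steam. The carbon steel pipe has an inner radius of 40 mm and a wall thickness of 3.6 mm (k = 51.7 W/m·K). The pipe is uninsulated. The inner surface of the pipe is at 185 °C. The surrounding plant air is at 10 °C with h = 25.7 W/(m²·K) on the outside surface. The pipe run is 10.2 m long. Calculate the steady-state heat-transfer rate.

Radial resistances (cylindrical: R_cond = ln(r_o/r_i)/(2πkL), R_conv = 1/(h·2πrL)):
R_carbon steel pipe wall = ln(43.6/40)/(2π×51.7×10.2) = 2.601×10^-5 K/W
R_outer film = 1/(h_o·2πr_oL) = 1/(25.7×2π×0.0436×10.2) = 0.01393 K/W
R_total = 0.01395 K/W
Q = ΔT/R_total = 175/0.01395

Q ≈ 12500 W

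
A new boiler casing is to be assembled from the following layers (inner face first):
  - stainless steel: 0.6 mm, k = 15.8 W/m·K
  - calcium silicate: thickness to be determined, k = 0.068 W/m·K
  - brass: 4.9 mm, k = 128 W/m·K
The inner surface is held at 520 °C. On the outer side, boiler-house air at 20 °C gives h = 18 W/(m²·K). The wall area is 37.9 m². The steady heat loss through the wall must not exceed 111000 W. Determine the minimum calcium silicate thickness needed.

Treating each layer as a thermal resistance in series:
R_stainless steel = L/(kA) = 0.0006/(15.8×37.9) = 1.002×10^-6 K/W
R_brass = L/(kA) = 0.0049/(128×37.9) = 1.01×10^-6 K/W
R_outer film = 1/(h_o·A) = 1/(18×37.9) = 0.001466 K/W
Sum of the known resistances R_other = 0.001468 K/W
Required total resistance R_tot = ΔT/Q_allow = 500/111000 = 0.004505 K/W
R_calcium silicate = R_tot − R_other = 0.003037 K/W
L = R·k·A = 0.003037×0.068×37.9

L ≈ 7.83 mm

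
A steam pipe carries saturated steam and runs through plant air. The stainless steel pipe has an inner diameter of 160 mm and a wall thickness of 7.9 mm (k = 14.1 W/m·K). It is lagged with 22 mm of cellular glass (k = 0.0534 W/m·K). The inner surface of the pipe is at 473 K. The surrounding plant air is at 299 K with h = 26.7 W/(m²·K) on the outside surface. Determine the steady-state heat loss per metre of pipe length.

q′ ≈ 241 W/m

Per-layer cylindrical resistances, series-summed:
R_stainless steel pipe wall = ln(87.9/80)/(2π×14.1×1) = 0.001063 K/W
R_cellular glass = ln(109.9/87.9)/(2π×0.0534×1) = 0.6657 K/W
R_outer film = 1/(h_o·2πr_oL) = 1/(26.7×2π×0.1099×1) = 0.05424 K/W
R_total = 0.721 K/W
Q = ΔT/R_total = 174/0.721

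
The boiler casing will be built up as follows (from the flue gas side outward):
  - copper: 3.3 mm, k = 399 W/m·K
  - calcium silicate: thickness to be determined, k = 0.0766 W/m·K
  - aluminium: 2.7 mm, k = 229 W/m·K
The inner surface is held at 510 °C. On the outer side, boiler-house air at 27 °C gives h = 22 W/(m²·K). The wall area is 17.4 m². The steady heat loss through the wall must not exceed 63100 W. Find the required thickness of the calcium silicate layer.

Model the wall as resistances in series:
R_copper = L/(kA) = 0.0033/(399×17.4) = 4.753×10^-7 K/W
R_aluminium = L/(kA) = 0.0027/(229×17.4) = 6.776×10^-7 K/W
R_outer film = 1/(h_o·A) = 1/(22×17.4) = 0.002612 K/W
Sum of the known resistances R_other = 0.002613 K/W
Required total resistance R_tot = ΔT/Q_allow = 483/63100 = 0.007655 K/W
R_calcium silicate = R_tot − R_other = 0.005041 K/W
L = R·k·A = 0.005041×0.0766×17.4

L ≈ 6.72 mm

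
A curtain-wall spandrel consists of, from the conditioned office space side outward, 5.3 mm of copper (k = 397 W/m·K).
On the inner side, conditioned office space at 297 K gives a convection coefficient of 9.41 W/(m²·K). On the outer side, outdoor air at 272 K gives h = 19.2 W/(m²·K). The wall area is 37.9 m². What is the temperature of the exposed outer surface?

T ≈ 280 K

Thermal resistances in series:
R_inner film = 1/(h_i·A) = 1/(9.41×37.9) = 0.002804 K/W
R_copper = L/(kA) = 0.0053/(397×37.9) = 3.522×10^-7 K/W
R_outer film = 1/(h_o·A) = 1/(19.2×37.9) = 0.001374 K/W
R_total = 0.004179 K/W;  Q = ΔT/R_total = 25/0.004179 = 5983 W
T_interface = T_inner − Q·ΣR(inner→interface) = 297 − 5980×0.002804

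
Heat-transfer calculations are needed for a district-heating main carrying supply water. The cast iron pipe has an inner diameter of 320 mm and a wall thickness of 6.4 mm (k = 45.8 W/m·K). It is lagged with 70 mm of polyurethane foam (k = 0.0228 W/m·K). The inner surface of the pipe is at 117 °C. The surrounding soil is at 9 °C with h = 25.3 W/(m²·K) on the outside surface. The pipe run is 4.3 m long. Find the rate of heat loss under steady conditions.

Q ≈ 187 W

Radial resistances (cylindrical: R_cond = ln(r_o/r_i)/(2πkL), R_conv = 1/(h·2πrL)):
R_cast iron pipe wall = ln(166.4/160)/(2π×45.8×4.3) = 3.17×10^-5 K/W
R_polyurethane foam = ln(236.4/166.4)/(2π×0.0228×4.3) = 0.57 K/W
R_outer film = 1/(h_o·2πr_oL) = 1/(25.3×2π×0.2364×4.3) = 0.006188 K/W
R_total = 0.5762 K/W
Q = ΔT/R_total = 108/0.5762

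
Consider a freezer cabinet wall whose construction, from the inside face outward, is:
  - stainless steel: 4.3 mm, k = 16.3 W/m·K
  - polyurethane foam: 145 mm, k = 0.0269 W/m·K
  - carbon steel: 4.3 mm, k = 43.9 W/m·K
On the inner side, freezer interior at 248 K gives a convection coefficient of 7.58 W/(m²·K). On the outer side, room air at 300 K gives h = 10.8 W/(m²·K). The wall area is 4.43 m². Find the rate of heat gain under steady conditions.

Treating each layer as a thermal resistance in series:
R_inner film = 1/(h_i·A) = 1/(7.58×4.43) = 0.02978 K/W
R_stainless steel = L/(kA) = 0.0043/(16.3×4.43) = 5.955×10^-5 K/W
R_polyurethane foam = L/(kA) = 0.145/(0.0269×4.43) = 1.217 K/W
R_carbon steel = L/(kA) = 0.0043/(43.9×4.43) = 2.211×10^-5 K/W
R_outer film = 1/(h_o·A) = 1/(10.8×4.43) = 0.0209 K/W
R_total = 1.268 K/W
Q = ΔT / R_total = 52 / 1.268

Q ≈ 41 W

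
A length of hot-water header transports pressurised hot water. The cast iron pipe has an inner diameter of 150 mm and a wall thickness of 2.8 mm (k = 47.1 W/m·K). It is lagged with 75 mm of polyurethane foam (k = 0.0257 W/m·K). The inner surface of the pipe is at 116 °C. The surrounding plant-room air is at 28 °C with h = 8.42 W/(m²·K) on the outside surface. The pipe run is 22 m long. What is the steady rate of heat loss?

Treating each annulus and film as a series resistance:
R_cast iron pipe wall = ln(77.8/75)/(2π×47.1×22) = 5.63×10^-6 K/W
R_polyurethane foam = ln(152.8/77.8)/(2π×0.0257×22) = 0.19 K/W
R_outer film = 1/(h_o·2πr_oL) = 1/(8.42×2π×0.1528×22) = 0.005623 K/W
R_total = 0.1956 K/W
Q = ΔT/R_total = 88/0.1956

Q ≈ 450 W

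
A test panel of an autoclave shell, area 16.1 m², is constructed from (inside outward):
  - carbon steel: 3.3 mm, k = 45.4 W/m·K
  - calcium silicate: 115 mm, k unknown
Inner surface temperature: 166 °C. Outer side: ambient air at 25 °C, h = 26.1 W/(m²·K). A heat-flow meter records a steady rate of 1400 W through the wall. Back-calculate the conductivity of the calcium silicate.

Treating each layer as a thermal resistance in series:
R_carbon steel = L/(kA) = 0.0033/(45.4×16.1) = 4.515×10^-6 K/W
R_outer film = 1/(h_o·A) = 1/(26.1×16.1) = 0.00238 K/W
Sum of known resistances R_other = 0.002384 K/W
Total R = ΔT/Q = 141/1400 = 0.1007 K/W
R_calcium silicate = R_total − R_other = 0.09833 K/W
k = L/(R·A) = 0.115/(0.09833×16.1)

k ≈ 0.0726 W/(m·K)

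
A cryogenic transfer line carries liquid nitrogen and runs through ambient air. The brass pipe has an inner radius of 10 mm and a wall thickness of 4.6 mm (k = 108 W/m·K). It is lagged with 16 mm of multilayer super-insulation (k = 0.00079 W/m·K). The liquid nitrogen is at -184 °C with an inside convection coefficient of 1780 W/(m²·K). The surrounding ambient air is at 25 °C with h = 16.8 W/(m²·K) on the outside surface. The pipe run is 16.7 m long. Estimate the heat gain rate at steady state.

Q ≈ 23.4 W

Radial resistances (cylindrical: R_cond = ln(r_o/r_i)/(2πkL), R_conv = 1/(h·2πrL)):
R_inner film = 1/(h_i·2πr₁L) = 1/(1780×2π×0.01×16.7) = 5.354×10^-4 K/W
R_brass pipe wall = ln(14.6/10)/(2π×108×16.7) = 3.339×10^-5 K/W
R_multilayer super-insulation = ln(30.6/14.6)/(2π×0.00079×16.7) = 8.927 K/W
R_outer film = 1/(h_o·2πr_oL) = 1/(16.8×2π×0.0306×16.7) = 0.01854 K/W
R_total = 8.946 K/W
Q = ΔT/R_total = 209/8.946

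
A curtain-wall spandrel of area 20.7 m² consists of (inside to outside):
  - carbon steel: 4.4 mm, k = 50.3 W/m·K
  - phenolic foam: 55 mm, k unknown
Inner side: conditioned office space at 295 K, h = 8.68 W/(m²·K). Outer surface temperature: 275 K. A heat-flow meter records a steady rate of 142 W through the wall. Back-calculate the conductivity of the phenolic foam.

Using the resistance-network approach (series):
R_inner film = 1/(h_i·A) = 1/(8.68×20.7) = 0.005566 K/W
R_carbon steel = L/(kA) = 0.0044/(50.3×20.7) = 4.226×10^-6 K/W
Sum of known resistances R_other = 0.00557 K/W
Total R = ΔT/Q = 20/142 = 0.1408 K/W
R_phenolic foam = R_total − R_other = 0.1353 K/W
k = L/(R·A) = 0.055/(0.1353×20.7)

k ≈ 0.0196 W/(m·K)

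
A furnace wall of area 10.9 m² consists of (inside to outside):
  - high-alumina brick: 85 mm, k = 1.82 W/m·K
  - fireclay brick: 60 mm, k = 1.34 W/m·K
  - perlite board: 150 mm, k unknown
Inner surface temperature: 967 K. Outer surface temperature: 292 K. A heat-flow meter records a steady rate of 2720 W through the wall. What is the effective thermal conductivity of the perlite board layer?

Series thermal resistances:
R_high-alumina brick = L/(kA) = 0.085/(1.82×10.9) = 0.004285 K/W
R_fireclay brick = L/(kA) = 0.06/(1.34×10.9) = 0.004108 K/W
Sum of known resistances R_other = 0.008393 K/W
Total R = ΔT/Q = 675/2720 = 0.2482 K/W
R_perlite board = R_total − R_other = 0.2398 K/W
k = L/(R·A) = 0.15/(0.2398×10.9)

k ≈ 0.0574 W/(m·K)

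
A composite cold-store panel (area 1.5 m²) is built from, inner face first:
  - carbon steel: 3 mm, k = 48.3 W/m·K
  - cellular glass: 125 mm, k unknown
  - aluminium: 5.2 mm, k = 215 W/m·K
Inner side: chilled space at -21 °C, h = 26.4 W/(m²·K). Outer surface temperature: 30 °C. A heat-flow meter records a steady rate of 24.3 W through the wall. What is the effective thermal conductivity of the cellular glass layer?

k ≈ 0.0402 W/(m·K)

Treating each layer as a thermal resistance in series:
R_inner film = 1/(h_i·A) = 1/(26.4×1.5) = 0.02525 K/W
R_carbon steel = L/(kA) = 0.003/(48.3×1.5) = 4.141×10^-5 K/W
R_aluminium = L/(kA) = 0.0052/(215×1.5) = 1.612×10^-5 K/W
Sum of known resistances R_other = 0.02531 K/W
Total R = ΔT/Q = 51/24.3 = 2.099 K/W
R_cellular glass = R_total − R_other = 2.073 K/W
k = L/(R·A) = 0.125/(2.073×1.5)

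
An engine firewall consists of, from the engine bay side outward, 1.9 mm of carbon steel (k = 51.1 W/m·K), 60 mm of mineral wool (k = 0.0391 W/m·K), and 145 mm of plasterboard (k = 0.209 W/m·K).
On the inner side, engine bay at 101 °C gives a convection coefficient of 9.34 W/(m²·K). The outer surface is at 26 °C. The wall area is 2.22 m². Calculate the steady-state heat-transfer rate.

Q ≈ 71.3 W

Treating each layer as a thermal resistance in series:
R_inner film = 1/(h_i·A) = 1/(9.34×2.22) = 0.04823 K/W
R_carbon steel = L/(kA) = 0.0019/(51.1×2.22) = 1.675×10^-5 K/W
R_mineral wool = L/(kA) = 0.06/(0.0391×2.22) = 0.6912 K/W
R_plasterboard = L/(kA) = 0.145/(0.209×2.22) = 0.3125 K/W
R_total = 1.052 K/W
Q = ΔT / R_total = 75 / 1.052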